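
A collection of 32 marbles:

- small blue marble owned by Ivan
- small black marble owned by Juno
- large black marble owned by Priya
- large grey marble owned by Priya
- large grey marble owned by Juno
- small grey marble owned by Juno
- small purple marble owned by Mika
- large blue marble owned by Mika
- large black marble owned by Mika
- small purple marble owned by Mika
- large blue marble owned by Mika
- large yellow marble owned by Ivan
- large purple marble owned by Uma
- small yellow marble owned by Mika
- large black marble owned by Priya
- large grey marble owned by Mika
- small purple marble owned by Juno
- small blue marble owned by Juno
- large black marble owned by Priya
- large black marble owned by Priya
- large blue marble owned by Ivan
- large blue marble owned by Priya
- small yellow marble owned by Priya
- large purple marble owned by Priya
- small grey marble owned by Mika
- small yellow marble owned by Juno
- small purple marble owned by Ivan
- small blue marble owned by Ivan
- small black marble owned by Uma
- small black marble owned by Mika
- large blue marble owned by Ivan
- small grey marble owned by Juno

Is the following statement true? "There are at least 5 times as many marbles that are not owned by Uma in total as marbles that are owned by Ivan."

True

|marbles that are not owned by Uma| = 30.
|marbles owned by Ivan| = 6.
The claim requires 30 ≥ 5 × 6 = 30, which holds.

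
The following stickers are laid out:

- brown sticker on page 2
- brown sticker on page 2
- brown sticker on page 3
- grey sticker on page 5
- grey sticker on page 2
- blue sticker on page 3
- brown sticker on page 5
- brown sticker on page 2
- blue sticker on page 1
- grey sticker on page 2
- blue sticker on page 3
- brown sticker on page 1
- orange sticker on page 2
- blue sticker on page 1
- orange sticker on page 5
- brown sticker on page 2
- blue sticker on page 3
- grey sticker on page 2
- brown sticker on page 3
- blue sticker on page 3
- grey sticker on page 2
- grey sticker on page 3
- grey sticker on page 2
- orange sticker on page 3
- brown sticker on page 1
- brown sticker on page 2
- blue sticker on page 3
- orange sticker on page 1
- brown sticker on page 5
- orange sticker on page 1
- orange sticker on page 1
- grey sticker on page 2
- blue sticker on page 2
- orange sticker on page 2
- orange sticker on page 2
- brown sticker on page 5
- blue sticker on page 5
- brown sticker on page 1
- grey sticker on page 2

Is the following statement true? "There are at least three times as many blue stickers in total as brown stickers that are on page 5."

There are 9 blue stickers.
There are 3 brown stickers on page 5.
The claim requires 9 ≥ 3 × 3 = 9, which holds.

True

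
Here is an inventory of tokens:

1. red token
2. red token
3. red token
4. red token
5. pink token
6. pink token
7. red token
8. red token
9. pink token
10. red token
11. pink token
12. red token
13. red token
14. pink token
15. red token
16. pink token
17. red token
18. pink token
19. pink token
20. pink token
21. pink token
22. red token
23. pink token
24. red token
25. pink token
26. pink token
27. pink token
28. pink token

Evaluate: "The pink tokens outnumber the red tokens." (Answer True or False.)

|pink tokens| = 15.
|red tokens| = 13.
The claim requires 15 > 13, which holds.

True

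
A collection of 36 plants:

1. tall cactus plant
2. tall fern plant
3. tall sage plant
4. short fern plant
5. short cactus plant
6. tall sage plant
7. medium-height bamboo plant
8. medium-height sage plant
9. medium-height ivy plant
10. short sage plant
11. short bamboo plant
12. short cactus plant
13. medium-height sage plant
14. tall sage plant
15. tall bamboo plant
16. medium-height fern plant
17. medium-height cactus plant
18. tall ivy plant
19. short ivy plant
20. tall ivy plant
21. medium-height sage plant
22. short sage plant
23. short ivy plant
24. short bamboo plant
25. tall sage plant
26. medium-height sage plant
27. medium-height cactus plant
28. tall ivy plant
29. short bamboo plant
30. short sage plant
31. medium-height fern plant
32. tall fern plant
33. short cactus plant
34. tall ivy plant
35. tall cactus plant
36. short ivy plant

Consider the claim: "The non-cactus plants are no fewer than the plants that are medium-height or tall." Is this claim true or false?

True

There are 29 non-cactus plants.
There are 23 plants that are medium-height or tall.
The claim requires 29 ≥ 23, which holds.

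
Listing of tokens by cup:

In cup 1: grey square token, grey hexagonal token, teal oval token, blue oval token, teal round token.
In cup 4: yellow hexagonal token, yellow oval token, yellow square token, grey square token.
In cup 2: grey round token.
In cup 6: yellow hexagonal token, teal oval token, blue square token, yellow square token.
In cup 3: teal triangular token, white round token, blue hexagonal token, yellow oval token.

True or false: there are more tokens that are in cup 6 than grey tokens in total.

tokens in cup 6: 4.
grey tokens: 4.
The claim requires 4 > 4, which does not hold.

False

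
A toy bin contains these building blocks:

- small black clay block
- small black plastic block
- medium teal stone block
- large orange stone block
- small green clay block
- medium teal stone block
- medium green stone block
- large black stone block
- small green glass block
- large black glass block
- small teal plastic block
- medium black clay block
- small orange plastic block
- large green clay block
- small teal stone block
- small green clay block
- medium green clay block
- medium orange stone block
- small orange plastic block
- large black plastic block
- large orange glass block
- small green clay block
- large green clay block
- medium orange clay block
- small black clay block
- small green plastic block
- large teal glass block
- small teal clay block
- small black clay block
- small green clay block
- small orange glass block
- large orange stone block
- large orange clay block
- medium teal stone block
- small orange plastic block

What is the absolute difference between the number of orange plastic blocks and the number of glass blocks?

orange plastic blocks: 3. glass blocks: 5.
|3 − 5| = 5 − 3 = 2.

2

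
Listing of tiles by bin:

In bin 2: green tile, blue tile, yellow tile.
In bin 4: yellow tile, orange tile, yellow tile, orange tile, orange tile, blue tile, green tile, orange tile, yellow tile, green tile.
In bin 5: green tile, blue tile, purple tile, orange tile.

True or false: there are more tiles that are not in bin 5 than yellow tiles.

tiles that are not in bin 5: 13.
yellow tiles: 4.
The claim requires 13 > 4, which holds.

True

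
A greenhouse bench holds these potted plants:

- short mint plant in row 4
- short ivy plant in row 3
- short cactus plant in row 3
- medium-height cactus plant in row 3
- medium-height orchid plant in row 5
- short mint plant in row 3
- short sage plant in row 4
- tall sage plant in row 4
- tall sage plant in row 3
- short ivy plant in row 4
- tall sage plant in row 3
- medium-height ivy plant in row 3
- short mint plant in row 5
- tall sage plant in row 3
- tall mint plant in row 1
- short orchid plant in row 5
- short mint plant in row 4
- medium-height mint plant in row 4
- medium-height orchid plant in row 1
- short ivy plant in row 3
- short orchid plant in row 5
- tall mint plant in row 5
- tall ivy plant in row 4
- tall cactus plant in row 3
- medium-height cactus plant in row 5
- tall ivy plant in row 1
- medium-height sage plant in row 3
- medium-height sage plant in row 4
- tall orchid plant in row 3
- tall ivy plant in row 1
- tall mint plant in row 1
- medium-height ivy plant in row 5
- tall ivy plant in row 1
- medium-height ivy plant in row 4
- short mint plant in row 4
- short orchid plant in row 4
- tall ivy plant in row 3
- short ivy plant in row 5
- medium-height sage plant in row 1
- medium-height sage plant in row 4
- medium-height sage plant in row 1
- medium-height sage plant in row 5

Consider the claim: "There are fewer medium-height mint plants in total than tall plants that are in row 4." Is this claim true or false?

True

medium-height mint plants: 1.
tall plants in row 4: 2.
The claim requires 1 < 2, which holds.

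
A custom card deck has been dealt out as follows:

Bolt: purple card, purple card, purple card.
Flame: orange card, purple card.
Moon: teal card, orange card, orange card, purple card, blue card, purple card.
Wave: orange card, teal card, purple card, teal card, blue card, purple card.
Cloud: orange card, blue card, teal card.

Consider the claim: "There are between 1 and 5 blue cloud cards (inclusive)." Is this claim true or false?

True

|blue cloud cards| = 1.
The claim requires 1 ≤ 1 ≤ 5, which holds.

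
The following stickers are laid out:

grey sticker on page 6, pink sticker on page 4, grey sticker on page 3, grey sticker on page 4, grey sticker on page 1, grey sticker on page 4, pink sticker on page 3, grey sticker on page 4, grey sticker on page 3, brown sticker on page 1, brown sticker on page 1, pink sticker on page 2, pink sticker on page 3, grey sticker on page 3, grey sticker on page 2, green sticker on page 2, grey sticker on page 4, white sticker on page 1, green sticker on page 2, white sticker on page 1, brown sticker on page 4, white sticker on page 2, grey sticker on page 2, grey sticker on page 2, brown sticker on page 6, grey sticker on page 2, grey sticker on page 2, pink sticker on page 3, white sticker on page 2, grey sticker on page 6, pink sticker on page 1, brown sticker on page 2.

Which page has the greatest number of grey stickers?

page 2

Counts by page (restricted to grey stickers): page 2→5, page 4→4, page 3→3, page 6→2, page 1→1.
The maximum is 5, held uniquely by page 2.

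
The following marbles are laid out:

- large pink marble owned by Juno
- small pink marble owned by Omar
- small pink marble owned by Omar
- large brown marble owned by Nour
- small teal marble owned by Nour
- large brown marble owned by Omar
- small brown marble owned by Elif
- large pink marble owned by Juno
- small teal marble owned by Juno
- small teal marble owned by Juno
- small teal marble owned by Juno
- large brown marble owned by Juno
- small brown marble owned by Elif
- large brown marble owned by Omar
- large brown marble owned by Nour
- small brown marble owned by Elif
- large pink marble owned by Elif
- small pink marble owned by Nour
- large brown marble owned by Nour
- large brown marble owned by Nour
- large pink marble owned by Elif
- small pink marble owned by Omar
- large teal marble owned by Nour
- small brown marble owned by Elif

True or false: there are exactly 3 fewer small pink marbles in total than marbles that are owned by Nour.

True

|small pink marbles| = 4.
|marbles owned by Nour| = 7.
The claim requires 7 − 4 (= 3) to equal 3, which holds.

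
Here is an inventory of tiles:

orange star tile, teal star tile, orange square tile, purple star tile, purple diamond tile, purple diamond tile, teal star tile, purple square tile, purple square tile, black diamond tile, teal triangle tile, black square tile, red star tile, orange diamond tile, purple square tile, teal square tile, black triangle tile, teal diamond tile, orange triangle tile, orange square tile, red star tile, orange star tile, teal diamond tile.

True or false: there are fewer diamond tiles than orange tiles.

False

|diamond tiles| = 6.
|orange tiles| = 6.
The claim requires 6 < 6, which does not hold.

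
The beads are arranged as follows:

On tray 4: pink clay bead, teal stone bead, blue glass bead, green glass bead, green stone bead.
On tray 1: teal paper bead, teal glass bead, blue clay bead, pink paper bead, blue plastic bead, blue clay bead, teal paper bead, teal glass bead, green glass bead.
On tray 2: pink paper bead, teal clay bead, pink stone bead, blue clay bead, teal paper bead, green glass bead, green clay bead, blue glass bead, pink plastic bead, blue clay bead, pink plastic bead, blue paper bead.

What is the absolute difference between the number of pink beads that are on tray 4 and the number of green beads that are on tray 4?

pink beads on tray 4: 1. green beads on tray 4: 2.
|1 − 2| = 2 − 1 = 1.

1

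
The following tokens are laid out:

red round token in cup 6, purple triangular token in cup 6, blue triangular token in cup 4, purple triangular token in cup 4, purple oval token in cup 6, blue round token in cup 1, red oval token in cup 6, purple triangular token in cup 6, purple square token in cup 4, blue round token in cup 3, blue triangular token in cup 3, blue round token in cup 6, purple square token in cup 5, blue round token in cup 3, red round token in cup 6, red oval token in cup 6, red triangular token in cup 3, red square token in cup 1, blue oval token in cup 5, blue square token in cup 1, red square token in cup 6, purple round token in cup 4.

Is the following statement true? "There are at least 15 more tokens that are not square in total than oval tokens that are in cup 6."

False

|tokens that are not square| = 17.
|oval tokens in cup 6| = 3.
The claim requires 17 − 3 = 14 ≥ 15, which does not hold.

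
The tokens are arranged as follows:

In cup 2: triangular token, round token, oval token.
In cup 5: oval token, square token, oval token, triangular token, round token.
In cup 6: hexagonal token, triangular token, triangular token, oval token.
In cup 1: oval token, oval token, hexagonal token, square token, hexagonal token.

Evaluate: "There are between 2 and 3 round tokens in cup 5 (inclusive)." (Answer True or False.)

False

|round tokens in cup 5| = 1.
The claim requires 2 ≤ 1 ≤ 3, which does not hold.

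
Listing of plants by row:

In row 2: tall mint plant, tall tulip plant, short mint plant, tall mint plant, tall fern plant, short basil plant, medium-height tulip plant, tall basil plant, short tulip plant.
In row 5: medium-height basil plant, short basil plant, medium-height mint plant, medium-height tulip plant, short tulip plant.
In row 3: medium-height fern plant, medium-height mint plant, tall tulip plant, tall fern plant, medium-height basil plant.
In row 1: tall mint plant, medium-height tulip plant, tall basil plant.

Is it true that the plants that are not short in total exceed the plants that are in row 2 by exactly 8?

True

plants that are not short: 17.
plants in row 2: 9.
The claim requires 17 − 9 (= 8) to equal 8, which holds.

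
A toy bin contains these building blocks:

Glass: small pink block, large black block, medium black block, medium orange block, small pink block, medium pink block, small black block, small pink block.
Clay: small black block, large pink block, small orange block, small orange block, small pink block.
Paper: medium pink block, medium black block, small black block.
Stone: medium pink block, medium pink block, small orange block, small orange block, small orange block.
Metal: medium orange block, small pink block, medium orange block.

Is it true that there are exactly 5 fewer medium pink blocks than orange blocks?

There are 4 medium pink blocks.
There are 8 orange blocks.
The claim requires 8 − 4 (= 4) to equal 5, which does not hold.

False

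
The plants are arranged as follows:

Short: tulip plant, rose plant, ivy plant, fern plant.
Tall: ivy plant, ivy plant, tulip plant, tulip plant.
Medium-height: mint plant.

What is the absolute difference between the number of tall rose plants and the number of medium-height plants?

1

tall rose plants: 0. medium-height plants: 1.
|0 − 1| = 1 − 0 = 1.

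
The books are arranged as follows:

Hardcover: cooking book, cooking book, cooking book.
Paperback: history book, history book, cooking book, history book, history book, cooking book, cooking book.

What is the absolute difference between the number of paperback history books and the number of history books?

paperback history books: 4. history books: 4.
|4 − 4| = 4 − 4 = 0.

0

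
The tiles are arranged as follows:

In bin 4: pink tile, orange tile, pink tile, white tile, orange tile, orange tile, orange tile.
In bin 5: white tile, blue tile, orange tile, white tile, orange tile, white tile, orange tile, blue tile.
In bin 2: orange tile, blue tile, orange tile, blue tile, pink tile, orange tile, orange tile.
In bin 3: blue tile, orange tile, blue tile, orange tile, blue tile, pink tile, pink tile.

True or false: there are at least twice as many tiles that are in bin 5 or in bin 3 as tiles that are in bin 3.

True

|tiles in bin 5 or in bin 3| = 15.
|tiles in bin 3| = 7.
The claim requires 15 ≥ 2 × 7 = 14, which holds.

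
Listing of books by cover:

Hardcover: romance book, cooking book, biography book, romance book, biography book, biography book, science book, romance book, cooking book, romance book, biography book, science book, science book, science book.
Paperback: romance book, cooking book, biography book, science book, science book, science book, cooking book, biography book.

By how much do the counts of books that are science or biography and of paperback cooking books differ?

11

books that are science or biography: 13. paperback cooking books: 2.
|13 − 2| = 13 − 2 = 11.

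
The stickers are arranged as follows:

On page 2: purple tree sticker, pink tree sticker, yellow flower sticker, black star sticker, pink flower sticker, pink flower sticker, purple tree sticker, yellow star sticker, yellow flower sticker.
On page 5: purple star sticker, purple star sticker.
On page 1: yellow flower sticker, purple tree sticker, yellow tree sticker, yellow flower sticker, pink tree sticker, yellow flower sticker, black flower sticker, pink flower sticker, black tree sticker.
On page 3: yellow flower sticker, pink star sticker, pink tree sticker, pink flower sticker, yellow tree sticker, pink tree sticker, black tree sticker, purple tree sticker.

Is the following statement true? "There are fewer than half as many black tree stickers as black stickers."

There are 2 black tree stickers.
There are 4 black stickers.
The claim requires 2 × 2 = 4 < 4, which does not hold.

False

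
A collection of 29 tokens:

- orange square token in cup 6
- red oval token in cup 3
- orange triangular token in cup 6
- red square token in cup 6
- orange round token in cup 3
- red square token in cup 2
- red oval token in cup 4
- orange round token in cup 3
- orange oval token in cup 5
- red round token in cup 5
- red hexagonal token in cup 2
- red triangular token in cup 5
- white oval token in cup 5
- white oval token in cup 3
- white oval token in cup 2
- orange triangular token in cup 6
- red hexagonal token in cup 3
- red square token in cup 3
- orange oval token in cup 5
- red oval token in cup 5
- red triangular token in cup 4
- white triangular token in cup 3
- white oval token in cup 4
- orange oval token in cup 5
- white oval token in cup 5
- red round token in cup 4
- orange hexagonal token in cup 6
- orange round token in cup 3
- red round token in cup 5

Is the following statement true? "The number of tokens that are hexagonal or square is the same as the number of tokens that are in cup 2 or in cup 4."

There are 7 tokens that are hexagonal or square.
There are 7 tokens in cup 2 or in cup 4.
The claim requires 7 = 7, which holds.

True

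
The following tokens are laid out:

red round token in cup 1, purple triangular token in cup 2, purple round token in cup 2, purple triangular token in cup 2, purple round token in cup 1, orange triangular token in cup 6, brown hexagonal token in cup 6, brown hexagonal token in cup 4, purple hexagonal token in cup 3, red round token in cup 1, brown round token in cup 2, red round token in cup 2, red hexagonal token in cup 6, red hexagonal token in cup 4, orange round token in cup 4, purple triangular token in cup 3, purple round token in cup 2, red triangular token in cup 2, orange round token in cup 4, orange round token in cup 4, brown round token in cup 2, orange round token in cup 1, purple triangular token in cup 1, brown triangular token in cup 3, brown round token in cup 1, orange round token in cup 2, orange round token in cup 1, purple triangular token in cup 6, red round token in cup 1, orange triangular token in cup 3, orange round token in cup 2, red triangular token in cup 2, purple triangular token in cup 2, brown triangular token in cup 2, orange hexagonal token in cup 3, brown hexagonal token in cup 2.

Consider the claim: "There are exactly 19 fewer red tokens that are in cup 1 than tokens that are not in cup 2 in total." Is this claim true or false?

True

There are 3 red tokens in cup 1.
There are 22 tokens that are not in cup 2.
The claim requires 22 − 3 (= 19) to equal 19, which holds.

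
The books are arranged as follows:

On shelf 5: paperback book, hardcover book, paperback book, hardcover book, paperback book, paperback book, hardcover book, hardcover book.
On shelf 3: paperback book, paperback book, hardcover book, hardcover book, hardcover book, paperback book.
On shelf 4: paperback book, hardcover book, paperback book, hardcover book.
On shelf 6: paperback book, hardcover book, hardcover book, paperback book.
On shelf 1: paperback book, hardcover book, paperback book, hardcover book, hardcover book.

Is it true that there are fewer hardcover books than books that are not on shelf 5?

True

hardcover books: 14.
books that are not on shelf 5: 19.
The claim requires 14 < 19, which holds.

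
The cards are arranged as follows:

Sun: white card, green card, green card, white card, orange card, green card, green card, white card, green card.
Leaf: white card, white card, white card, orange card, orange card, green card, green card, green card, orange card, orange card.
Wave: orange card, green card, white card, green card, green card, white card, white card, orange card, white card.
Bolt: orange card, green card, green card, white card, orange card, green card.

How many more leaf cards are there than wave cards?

1

leaf cards: 10.
wave cards: 9.
10 − 9 = 1.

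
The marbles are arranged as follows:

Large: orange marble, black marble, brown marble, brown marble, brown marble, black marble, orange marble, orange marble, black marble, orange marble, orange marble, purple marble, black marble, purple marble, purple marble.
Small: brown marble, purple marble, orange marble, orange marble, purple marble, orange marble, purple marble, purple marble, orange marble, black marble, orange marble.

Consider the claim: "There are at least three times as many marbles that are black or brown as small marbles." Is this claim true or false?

False

There are 9 marbles that are black or brown.
There are 11 small marbles.
The claim requires 9 ≥ 3 × 11 = 33, which does not hold.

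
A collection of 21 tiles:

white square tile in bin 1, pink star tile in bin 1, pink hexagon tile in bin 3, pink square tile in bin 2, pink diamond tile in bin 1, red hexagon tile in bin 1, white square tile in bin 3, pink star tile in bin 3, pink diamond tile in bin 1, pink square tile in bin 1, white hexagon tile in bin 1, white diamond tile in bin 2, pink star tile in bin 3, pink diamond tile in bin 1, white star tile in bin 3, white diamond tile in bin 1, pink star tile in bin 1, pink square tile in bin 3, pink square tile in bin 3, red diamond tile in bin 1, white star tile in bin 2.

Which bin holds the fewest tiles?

bin 2

Counts by bin: bin 1→11, bin 3→7, bin 2→3.
The minimum is 3, held uniquely by bin 2.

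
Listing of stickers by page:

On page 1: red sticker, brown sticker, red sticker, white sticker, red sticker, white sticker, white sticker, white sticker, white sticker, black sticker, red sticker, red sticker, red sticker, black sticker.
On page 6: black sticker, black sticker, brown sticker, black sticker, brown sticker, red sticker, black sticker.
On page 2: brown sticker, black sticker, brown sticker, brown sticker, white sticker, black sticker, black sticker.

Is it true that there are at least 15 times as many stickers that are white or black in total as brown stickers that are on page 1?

stickers that are white or black: 15.
brown stickers on page 1: 1.
The claim requires 15 ≥ 15 × 1 = 15, which holds.

True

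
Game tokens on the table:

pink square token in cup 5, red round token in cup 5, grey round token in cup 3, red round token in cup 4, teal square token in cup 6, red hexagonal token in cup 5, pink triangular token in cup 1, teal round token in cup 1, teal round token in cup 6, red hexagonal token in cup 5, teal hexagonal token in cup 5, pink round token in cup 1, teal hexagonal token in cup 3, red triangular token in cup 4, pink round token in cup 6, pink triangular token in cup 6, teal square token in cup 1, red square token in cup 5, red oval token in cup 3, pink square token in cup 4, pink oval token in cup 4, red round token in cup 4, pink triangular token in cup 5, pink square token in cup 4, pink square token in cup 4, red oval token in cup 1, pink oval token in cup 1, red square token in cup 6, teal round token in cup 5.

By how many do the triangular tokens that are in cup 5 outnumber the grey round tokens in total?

triangular tokens in cup 5: 1.
grey round tokens: 1.
1 − 1 = 0.

0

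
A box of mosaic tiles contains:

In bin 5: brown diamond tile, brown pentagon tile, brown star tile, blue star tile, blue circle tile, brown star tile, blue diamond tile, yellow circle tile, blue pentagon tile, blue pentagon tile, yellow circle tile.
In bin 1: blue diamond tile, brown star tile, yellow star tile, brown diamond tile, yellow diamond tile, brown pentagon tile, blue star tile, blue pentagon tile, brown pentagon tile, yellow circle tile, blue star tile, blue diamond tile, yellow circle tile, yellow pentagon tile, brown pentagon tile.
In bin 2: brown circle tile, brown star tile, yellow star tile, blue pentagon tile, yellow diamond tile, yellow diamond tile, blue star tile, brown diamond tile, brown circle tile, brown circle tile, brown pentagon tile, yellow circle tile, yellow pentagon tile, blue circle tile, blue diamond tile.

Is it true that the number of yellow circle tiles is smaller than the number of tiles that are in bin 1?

|yellow circle tiles| = 5.
|tiles in bin 1| = 15.
The claim requires 5 < 15, which holds.

True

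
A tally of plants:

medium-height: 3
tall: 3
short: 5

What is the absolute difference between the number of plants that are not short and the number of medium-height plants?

plants that are not short: 6. medium-height plants: 3.
|6 − 3| = 6 − 3 = 3.

3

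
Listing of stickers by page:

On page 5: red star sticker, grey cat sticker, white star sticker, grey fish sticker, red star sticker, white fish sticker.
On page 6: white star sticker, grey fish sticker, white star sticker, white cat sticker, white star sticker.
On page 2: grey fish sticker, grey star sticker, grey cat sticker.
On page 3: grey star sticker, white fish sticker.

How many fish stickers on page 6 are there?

1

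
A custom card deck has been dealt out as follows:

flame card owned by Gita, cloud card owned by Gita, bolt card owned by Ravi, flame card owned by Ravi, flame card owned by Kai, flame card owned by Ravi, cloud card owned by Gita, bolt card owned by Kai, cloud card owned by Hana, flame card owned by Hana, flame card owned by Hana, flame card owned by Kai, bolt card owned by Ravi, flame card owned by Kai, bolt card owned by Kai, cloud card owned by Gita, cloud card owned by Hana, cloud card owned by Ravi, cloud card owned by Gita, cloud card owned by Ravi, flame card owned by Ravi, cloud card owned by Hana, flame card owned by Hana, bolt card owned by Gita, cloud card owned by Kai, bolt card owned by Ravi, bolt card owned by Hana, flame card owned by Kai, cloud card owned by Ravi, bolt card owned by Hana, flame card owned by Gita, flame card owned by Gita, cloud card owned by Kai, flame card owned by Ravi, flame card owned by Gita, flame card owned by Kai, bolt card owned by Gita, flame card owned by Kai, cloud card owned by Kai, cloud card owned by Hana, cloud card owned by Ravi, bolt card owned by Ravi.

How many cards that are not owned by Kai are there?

31

Total cards: 42; with the excluded value: 11; remaining 42 − 11 = 31.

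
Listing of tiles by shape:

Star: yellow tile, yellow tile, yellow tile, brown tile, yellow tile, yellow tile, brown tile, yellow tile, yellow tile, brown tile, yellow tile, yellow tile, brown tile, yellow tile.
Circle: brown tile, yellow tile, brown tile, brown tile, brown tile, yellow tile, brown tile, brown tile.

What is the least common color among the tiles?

Counts by color: yellow 12, brown 10.
The minimum is 10, held uniquely by brown.

brown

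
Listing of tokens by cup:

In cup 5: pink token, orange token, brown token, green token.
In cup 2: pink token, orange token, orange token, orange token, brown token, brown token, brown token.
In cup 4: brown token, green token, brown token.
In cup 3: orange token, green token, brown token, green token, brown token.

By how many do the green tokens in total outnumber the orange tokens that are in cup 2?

1

green tokens: 4.
orange tokens in cup 2: 3.
4 − 3 = 1.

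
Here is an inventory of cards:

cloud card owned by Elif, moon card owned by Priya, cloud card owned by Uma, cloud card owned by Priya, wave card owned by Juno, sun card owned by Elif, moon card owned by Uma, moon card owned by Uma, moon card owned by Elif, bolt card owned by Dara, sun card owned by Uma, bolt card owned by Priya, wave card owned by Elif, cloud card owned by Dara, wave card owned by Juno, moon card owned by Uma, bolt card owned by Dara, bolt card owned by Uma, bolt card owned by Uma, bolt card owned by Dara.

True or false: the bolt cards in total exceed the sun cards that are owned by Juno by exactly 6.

True

There are 6 bolt cards.
Count of sun cards owned by Juno: 0.
The claim requires 6 − 0 (= 6) to equal 6, which holds.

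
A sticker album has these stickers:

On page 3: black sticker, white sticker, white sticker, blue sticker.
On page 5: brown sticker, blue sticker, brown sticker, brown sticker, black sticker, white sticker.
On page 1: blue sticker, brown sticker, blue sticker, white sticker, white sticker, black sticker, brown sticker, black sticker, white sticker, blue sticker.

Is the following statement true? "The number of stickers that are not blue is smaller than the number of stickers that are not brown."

stickers that are not blue: 15.
stickers that are not brown: 15.
The claim requires 15 < 15, which does not hold.

False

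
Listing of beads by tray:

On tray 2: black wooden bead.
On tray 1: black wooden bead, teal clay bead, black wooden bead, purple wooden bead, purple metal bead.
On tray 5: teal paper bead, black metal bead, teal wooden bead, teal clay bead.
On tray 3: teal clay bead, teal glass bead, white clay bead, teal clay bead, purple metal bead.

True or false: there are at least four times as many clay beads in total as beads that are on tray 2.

clay beads: 5.
beads on tray 2: 1.
The claim requires 5 ≥ 4 × 1 = 4, which holds.

True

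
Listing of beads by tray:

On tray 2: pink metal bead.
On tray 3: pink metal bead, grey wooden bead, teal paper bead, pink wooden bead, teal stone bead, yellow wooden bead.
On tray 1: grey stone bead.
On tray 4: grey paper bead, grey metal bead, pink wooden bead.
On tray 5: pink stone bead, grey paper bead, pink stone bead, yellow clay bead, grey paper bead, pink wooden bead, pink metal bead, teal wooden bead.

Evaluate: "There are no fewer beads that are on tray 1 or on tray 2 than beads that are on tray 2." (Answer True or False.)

There are 2 beads on tray 1 or on tray 2.
There is 1 bead on tray 2.
The claim requires 2 ≥ 1, which holds.

True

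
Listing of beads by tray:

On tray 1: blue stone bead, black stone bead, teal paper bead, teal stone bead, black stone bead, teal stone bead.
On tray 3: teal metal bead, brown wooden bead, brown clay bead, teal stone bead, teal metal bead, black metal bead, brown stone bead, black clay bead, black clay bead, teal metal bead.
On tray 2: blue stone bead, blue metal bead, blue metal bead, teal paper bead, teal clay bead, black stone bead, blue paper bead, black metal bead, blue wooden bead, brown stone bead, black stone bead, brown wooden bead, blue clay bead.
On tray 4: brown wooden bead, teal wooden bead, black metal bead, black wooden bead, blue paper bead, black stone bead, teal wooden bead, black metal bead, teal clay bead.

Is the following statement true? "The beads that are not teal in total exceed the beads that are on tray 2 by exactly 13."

True

beads that are not teal: 26.
beads on tray 2: 13.
The claim requires 26 − 13 (= 13) to equal 13, which holds.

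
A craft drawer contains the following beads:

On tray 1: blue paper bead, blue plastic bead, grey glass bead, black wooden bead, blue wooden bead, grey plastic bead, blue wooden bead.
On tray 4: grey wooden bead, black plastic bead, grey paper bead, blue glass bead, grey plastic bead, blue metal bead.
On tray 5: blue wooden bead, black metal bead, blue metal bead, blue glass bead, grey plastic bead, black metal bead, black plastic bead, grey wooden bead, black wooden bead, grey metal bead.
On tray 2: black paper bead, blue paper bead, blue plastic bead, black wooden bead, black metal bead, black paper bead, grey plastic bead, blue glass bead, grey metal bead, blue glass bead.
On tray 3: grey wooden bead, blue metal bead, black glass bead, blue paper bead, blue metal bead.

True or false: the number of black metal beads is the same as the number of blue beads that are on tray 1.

black metal beads: 3.
blue beads on tray 1: 4.
The claim requires 3 = 4, which does not hold.

False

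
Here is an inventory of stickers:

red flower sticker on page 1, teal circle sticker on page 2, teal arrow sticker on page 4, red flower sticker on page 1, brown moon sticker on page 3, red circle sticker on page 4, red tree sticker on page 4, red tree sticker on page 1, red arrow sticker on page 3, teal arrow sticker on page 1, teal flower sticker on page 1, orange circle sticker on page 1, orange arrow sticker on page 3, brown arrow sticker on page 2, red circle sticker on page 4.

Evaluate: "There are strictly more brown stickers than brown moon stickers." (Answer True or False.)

True

brown stickers: 2.
brown moon stickers: 1.
The claim requires 2 > 1, which holds.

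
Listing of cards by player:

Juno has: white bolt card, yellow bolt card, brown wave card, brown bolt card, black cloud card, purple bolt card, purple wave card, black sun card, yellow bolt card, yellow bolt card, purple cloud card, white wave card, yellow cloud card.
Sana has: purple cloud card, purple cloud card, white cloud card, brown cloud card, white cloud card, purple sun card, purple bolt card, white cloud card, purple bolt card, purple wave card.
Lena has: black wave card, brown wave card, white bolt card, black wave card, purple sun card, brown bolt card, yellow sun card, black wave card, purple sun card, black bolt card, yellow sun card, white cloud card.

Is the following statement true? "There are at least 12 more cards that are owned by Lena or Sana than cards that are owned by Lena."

False

Count of cards owned by Lena or Sana: 22.
Count of cards owned by Lena: 12.
The claim requires 22 − 12 = 10 ≥ 12, which does not hold.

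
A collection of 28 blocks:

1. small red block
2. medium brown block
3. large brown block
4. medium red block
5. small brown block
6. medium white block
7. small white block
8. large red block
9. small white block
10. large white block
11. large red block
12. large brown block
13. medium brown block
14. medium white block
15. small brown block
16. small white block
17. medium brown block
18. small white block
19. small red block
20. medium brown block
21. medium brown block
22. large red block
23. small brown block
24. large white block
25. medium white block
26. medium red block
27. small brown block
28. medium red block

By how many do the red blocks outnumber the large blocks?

1

red blocks: 8.
large blocks: 7.
8 − 7 = 1.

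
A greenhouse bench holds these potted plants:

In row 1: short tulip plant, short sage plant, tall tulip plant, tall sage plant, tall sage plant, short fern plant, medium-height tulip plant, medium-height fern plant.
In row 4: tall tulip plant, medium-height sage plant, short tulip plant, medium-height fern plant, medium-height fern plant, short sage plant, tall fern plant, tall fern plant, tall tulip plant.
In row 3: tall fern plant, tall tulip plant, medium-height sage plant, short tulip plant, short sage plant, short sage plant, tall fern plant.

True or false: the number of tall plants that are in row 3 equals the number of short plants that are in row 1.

tall plants in row 3: 3.
short plants in row 1: 3.
The claim requires 3 = 3, which holds.

True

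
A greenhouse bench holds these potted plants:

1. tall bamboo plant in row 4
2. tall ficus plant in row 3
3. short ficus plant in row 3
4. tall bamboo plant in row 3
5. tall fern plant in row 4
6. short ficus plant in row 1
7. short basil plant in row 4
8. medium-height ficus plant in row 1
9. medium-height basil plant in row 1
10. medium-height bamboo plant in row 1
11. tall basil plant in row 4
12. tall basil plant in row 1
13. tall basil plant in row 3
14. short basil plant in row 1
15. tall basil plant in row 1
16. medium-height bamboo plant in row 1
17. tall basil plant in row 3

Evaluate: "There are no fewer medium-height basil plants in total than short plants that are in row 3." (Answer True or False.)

There is 1 medium-height basil plant.
There is 1 short plant in row 3.
The claim requires 1 ≥ 1, which holds.

True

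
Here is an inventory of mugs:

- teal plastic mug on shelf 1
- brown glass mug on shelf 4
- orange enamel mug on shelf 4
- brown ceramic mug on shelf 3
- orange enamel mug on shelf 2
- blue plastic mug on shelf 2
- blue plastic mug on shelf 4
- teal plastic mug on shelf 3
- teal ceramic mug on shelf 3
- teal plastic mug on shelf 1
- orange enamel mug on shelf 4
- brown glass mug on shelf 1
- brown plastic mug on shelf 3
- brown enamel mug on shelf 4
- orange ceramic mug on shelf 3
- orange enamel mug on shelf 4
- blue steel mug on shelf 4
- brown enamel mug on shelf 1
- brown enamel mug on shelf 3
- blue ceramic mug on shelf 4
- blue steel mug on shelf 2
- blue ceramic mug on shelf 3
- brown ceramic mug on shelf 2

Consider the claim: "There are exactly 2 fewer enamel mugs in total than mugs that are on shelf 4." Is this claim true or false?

|enamel mugs| = 7.
|mugs on shelf 4| = 8.
The claim requires 8 − 7 (= 1) to equal 2, which does not hold.

False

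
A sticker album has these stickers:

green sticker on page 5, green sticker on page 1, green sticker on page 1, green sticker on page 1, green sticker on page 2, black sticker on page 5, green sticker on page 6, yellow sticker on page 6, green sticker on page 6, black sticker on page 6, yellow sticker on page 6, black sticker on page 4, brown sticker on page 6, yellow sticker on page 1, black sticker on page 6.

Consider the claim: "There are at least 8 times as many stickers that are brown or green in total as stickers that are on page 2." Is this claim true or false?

True

|stickers that are brown or green| = 8.
|stickers on page 2| = 1.
The claim requires 8 ≥ 8 × 1 = 8, which holds.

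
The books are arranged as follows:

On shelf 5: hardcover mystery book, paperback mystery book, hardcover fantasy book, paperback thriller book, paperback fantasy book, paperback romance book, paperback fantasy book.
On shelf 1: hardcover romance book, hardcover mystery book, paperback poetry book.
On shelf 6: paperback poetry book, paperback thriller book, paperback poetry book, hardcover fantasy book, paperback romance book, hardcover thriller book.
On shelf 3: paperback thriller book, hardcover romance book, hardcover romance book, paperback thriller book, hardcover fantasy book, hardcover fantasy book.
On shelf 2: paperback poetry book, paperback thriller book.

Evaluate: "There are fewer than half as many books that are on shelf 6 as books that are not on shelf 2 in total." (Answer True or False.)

True

books on shelf 6: 6.
books that are not on shelf 2: 22.
The claim requires 2 × 6 = 12 < 22, which holds.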